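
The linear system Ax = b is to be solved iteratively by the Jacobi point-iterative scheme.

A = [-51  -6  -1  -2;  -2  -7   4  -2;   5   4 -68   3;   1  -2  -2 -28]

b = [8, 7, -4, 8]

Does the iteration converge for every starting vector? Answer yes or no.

yes

Let D = diag(-51, -7, -68, -28); L, U the strict triangles.
T_J = -D⁻¹(L+U): T[3,1] = -(-2)/(-28) = -0.0714; T[3,3] = 0.
  T[0,:] = [+0.0000, -0.1176, -0.0196, -0.0392]
  T[1,:] = [-0.2857, +0.0000, +0.5714, -0.2857]
  T[2,:] = [+0.0735, +0.0588, +0.0000, +0.0441]
  T[3,:] = [+0.0357, -0.0714, -0.0714, +0.0000]
|eigenvalues of T|: 0.3102, 0.2501, 0.0670, 0.0068.
ρ = 0.3102; 0.3102 < 1: convergent.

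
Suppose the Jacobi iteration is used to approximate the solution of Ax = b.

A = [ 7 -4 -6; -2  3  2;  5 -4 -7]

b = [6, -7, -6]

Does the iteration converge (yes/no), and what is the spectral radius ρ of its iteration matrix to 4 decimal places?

Let D = diag(7, 3, -7); L, U the strict triangles.
Jacobi: T = -D⁻¹(L+U), T[2,1] = -(-4)/(-7) = -0.5714; T[2,2] = 0.
  T[0,:] = [+0.0000  +0.5714  +0.8571]
  T[1,:] = [+0.6667  +0.0000  -0.6667]
  T[2,:] = [+0.7143  -0.5714  +0.0000]
moduli |λ_i(T)| = 1.3484, 0.7769, 0.5714.
ρ = 1.3484; 1.3484 > 1 ⇒ diverges.

no, ρ = 1.3484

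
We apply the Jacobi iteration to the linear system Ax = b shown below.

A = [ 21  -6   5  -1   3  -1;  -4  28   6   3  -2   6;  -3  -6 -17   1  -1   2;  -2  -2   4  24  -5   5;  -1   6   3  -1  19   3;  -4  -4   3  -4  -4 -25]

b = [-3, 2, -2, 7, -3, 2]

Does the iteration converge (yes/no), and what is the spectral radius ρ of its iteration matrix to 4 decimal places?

yes, ρ = 0.5423

Diagonal D = diag(21, 28, -17, 24, 19, -25); L, U strict lower/upper.
Jacobi: T = -D⁻¹(L+U), T[0,3] = -(-1)/(21) = +0.0476; T[0,0] = 0.
  T[0,:] = [+0.0000  +0.2857  -0.2381  +0.0476  -0.1429  +0.0476]
  T[1,:] = [+0.1429  +0.0000  -0.2143  -0.1071  +0.0714  -0.2143]
  T[2,:] = [-0.1765  -0.3529  +0.0000  +0.0588  -0.0588  +0.1176]
  T[3,:] = [+0.0833  +0.0833  -0.1667  +0.0000  +0.2083  -0.2083]
  T[4,:] = [+0.0526  -0.3158  -0.1579  +0.0526  +0.0000  -0.1579]
  T[5,:] = [-0.1600  -0.1600  +0.1200  -0.1600  -0.1600  +0.0000]
|eigenvalues of T|: 0.5423, 0.3213, 0.2191, 0.2191, 0.2156, 0.1101.
ρ(T) = max|λ| = 0.5423; 0.5423 < 1: convergent.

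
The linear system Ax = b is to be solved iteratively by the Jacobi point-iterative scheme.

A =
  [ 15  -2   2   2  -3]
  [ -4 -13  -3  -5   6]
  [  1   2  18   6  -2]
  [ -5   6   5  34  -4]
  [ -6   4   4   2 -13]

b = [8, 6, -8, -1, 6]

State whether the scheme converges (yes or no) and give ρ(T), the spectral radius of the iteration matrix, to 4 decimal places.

yes, ρ = 0.6664

Write A = D+L+U with D = diag(15, -13, 18, 34, -13).
T_J = -D⁻¹(L+U): T[3,0] = -(-5)/(34) = +0.1471; T[3,3] = 0.
  T[0,:] = [+0.0000  +0.1333  -0.1333  -0.1333  +0.2000]
  T[1,:] = [-0.3077  +0.0000  -0.2308  -0.3846  +0.4615]
  T[2,:] = [-0.0556  -0.1111  +0.0000  -0.3333  +0.1111]
  T[3,:] = [+0.1471  -0.1765  -0.1471  +0.0000  +0.1176]
  T[4,:] = [-0.4615  +0.3077  +0.3077  +0.1538  +0.0000]
|λ(T)| sorted: 0.6664, 0.3648, 0.3648, 0.1278, 0.1278.
spectral radius ρ = 0.6664; 0.6664 < 1: convergent.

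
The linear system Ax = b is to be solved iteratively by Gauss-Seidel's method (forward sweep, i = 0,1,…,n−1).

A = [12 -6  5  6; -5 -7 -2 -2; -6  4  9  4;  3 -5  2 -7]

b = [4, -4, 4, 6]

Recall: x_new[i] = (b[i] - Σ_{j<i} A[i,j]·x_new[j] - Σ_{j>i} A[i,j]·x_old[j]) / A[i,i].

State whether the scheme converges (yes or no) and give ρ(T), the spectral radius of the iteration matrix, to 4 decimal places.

Diagonal D = diag(12, -7, 9, -7); L, U strict lower/upper.
T_GS = -(D+L)⁻¹U: row 0 first, T[0,1] = -(-6)/(12) = +0.5000; later rows by forward substitution.
  T[0,:] = [+0.0000, +0.5000, -0.4167, -0.5000]
  T[1,:] = [+0.0000, -0.3571, +0.0119, +0.0714]
  T[2,:] = [+0.0000, +0.4921, -0.2831, -0.8095]
  T[3,:] = [+0.0000, +0.6100, -0.2680, -0.4966]
|eigenvalues of T|: 0.9447, 0.2911, 0.0990, 0.0000.
ρ(T) = max|λ| = 0.9447; 0.9447 < 1 ⇒ converges.

yes, ρ = 0.9447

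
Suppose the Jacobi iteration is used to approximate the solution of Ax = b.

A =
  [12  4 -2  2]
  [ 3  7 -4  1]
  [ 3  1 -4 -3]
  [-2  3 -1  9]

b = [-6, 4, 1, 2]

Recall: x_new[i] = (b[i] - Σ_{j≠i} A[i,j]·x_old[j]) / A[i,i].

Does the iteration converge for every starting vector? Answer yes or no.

Diagonal D = diag(12, 7, -4, 9); L, U strict lower/upper.
Jacobi T = -D⁻¹(L+U): T[3,2] = -(-1)/(9) = +0.1111; T[3,3] = 0.
  T[0,:] = [+0.0000  -0.3333  +0.1667  -0.1667]
  T[1,:] = [-0.4286  +0.0000  +0.5714  -0.1429]
  T[2,:] = [+0.7500  +0.2500  +0.0000  -0.7500]
  T[3,:] = [+0.2222  -0.3333  +0.1111  +0.0000]
|λ(T)| sorted: 0.7357, 0.5993, 0.3486, 0.3486.
ρ(T) = max|λ| = 0.7357; 0.7357 < 1: convergent.

yes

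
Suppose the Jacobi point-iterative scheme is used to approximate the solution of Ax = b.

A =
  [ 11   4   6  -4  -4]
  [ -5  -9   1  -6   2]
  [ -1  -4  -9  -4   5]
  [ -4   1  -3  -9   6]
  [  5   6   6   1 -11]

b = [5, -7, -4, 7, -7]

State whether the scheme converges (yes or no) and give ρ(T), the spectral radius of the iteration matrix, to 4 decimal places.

no, ρ = 1.3549

A = D + L + U where D = diag(11, -9, -9, -9, -11).
T_J = -D⁻¹(L+U): T[1,0] = -(-5)/(-9) = -0.5556; T[1,1] = 0.
  T[0,:] = [+0.0000  -0.3636  -0.5455  +0.3636  +0.3636]
  T[1,:] = [-0.5556  +0.0000  +0.1111  -0.6667  +0.2222]
  T[2,:] = [-0.1111  -0.4444  +0.0000  -0.4444  +0.5556]
  T[3,:] = [-0.4444  +0.1111  -0.3333  +0.0000  +0.6667]
  T[4,:] = [+0.4545  +0.5455  +0.5455  +0.0909  +0.0000]
moduli |λ_i(T)| = 1.3549, 0.7867, 0.7867, 0.5044, 0.0143.
ρ = 1.3549; 1.3549 > 1 ⇒ diverges.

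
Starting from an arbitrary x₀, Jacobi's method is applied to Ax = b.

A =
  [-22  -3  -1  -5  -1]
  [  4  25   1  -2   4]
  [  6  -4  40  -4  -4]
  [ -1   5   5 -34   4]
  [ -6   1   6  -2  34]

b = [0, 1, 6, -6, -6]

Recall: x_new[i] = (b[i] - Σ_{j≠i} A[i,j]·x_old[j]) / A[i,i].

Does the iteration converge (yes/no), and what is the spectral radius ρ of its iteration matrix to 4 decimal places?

Write A = D+L+U with D = diag(-22, 25, 40, -34, 34).
T_J = -D⁻¹(L+U): T[1,0] = -(4)/(25) = -0.1600; T[1,1] = 0.
  T[0,:] = [+0.0000 -0.1364 -0.0455 -0.2273 -0.0455]
  T[1,:] = [-0.1600 +0.0000 -0.0400 +0.0800 -0.1600]
  T[2,:] = [-0.1500 +0.1000 +0.0000 +0.1000 +0.1000]
  T[3,:] = [-0.0294 +0.1471 +0.1471 +0.0000 +0.1176]
  T[4,:] = [+0.1765 -0.0294 -0.1765 +0.0588 +0.0000]
eigenvalue magnitudes: 0.2961, 0.1763, 0.1763, 0.1274, 0.1274.
ρ = 0.2961; 0.2961 < 1 ⇒ converges.

yes, ρ = 0.2961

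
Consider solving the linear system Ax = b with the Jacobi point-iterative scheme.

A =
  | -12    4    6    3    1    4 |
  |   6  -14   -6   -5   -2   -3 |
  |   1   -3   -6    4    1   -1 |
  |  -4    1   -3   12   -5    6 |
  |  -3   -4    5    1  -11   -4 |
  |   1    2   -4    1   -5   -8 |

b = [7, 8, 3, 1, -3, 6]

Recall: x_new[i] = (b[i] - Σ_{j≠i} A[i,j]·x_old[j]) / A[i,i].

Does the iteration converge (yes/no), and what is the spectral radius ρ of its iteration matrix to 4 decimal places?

Let D = diag(-12, -14, -6, 12, -11, -8); L, U the strict triangles.
Jacobi T = -D⁻¹(L+U): T[5,0] = -(1)/(-8) = +0.1250; T[5,5] = 0.
  T[0,:] = [+0.0000 +0.3333 +0.5000 +0.2500 +0.0833 +0.3333]
  T[1,:] = [+0.4286 +0.0000 -0.4286 -0.3571 -0.1429 -0.2143]
  T[2,:] = [+0.1667 -0.5000 +0.0000 +0.6667 +0.1667 -0.1667]
  T[3,:] = [+0.3333 -0.0833 +0.2500 +0.0000 +0.4167 -0.5000]
  T[4,:] = [-0.2727 -0.3636 +0.4545 +0.0909 +0.0000 -0.3636]
  T[5,:] = [+0.1250 +0.2500 -0.5000 +0.1250 -0.6250 +0.0000]
|λ(T)| sorted: 1.1851, 0.6929, 0.5508, 0.4666, 0.4322, 0.4322.
ρ = 1.1851; 1.1851 > 1, so it fails to converge.

no, ρ = 1.1851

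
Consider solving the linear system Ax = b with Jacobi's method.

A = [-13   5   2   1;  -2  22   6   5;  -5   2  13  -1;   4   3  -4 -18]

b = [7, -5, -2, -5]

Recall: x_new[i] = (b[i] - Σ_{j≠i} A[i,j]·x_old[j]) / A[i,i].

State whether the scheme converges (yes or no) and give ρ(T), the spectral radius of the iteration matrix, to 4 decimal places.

Let D = diag(-13, 22, 13, -18); L, U the strict triangles.
Jacobi T = -D⁻¹(L+U): T[2,1] = -(2)/(13) = -0.1538; T[2,2] = 0.
  T[0,:] = [+0.0000 +0.3846 +0.1538 +0.0769]
  T[1,:] = [+0.0909 +0.0000 -0.2727 -0.2273]
  T[2,:] = [+0.3846 -0.1538 +0.0000 +0.0769]
  T[3,:] = [+0.2222 +0.1667 -0.2222 +0.0000]
|eigenvalues of T|: 0.5226, 0.3547, 0.3547, 0.1227.
spectral radius ρ = 0.5226; 0.5226 < 1 ⇒ converges.

yes, ρ = 0.5226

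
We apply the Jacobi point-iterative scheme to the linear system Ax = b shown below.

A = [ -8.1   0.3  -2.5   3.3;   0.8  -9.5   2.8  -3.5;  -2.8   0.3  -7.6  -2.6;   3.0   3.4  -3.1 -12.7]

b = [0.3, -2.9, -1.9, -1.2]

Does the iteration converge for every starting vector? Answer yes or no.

Let D = diag(-8.1, -9.5, -7.6, -12.7); L, U the strict triangles.
T_J = -D⁻¹(L+U): T[1,0] = -(0.8)/(-9.5) = +0.0842; T[1,1] = 0.
  T[0,:] = [+0.0000, +0.0370, -0.3086, +0.4074]
  T[1,:] = [+0.0842, +0.0000, +0.2947, -0.3684]
  T[2,:] = [-0.3684, +0.0395, +0.0000, -0.3421]
  T[3,:] = [+0.2362, +0.2677, -0.2441, +0.0000]
|eigenvalues of T|: 0.5290, 0.2879, 0.2879, 0.0230.
ρ(T) = max|λ| = 0.5290; 0.5290 < 1: convergent.

yes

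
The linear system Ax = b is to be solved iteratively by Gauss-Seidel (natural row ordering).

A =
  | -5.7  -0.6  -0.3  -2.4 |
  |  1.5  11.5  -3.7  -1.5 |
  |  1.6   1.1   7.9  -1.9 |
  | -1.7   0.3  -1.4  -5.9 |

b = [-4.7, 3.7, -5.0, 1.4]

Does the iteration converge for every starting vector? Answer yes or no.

Split A = D + L + U, D = diag(-5.7, 11.5, 7.9, -5.9).
Gauss-Seidel: T = -(D+L)⁻¹U, row 0 first, T[0,2] = -(-0.3)/(-5.7) = -0.0526; later rows by forward substitution.
  T[0,:] = [+0.0000 -0.1053 -0.0526 -0.4211]
  T[1,:] = [+0.0000 +0.0137 +0.3286 +0.1854]
  T[2,:] = [+0.0000 +0.0194 -0.0351 +0.3000]
  T[3,:] = [+0.0000 +0.0264 +0.0402 +0.0596]
moduli |λ_i(T)| = 0.2104, 0.1056, 0.1056, 0.0000.
ρ = 0.2104; 0.2104 < 1, so it converges for any x₀.

yes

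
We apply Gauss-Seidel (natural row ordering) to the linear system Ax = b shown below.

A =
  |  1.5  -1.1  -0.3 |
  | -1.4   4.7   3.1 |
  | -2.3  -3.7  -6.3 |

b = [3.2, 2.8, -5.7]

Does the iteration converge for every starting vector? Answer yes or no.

yes

A = D + L + U where D = diag(1.5, 4.7, -6.3).
GS T = -(D+L)⁻¹U: row 0 first, T[0,2] = -(-0.3)/(1.5) = +0.2000; later rows by forward substitution.
  T[0,:] = [+0.0000 +0.7333 +0.2000]
  T[1,:] = [+0.0000 +0.2184 -0.6000]
  T[2,:] = [+0.0000 -0.3960 +0.2794]
|eigenvalues of T|: 0.7373, 0.2395, 0.0000.
spectral radius ρ = 0.7373; 0.7373 < 1 ⇒ converges.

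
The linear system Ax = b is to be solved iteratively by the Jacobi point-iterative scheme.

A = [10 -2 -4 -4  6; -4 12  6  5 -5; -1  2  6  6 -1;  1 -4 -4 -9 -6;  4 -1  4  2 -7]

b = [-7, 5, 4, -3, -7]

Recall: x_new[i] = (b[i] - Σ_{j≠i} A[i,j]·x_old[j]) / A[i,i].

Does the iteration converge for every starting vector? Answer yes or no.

no

Diagonal D = diag(10, 12, 6, -9, -7); L, U strict lower/upper.
Jacobi T = -D⁻¹(L+U): T[2,4] = -(-1)/(6) = +0.1667; T[2,2] = 0.
  T[0,:] = [+0.0000, +0.2000, +0.4000, +0.4000, -0.6000]
  T[1,:] = [+0.3333, +0.0000, -0.5000, -0.4167, +0.4167]
  T[2,:] = [+0.1667, -0.3333, +0.0000, -1.0000, +0.1667]
  T[3,:] = [+0.1111, -0.4444, -0.4444, +0.0000, -0.6667]
  T[4,:] = [+0.5714, -0.1429, +0.5714, +0.2857, +0.0000]
|λ(T)| sorted: 1.1933, 0.8320, 0.7931, 0.7931, 0.3024.
ρ(T) = max|λ| = 1.1933; 1.1933 > 1: divergent.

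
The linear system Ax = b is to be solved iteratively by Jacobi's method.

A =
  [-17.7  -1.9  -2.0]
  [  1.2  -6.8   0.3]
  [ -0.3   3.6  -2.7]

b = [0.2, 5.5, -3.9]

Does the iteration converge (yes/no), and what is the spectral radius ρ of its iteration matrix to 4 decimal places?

yes, ρ = 0.3548

Let D = diag(-17.7, -6.8, -2.7); L, U the strict triangles.
Jacobi T = -D⁻¹(L+U): T[0,1] = -(-1.9)/(-17.7) = -0.1073; T[0,0] = 0.
  T[0,:] = [+0.0000, -0.1073, -0.1130]
  T[1,:] = [+0.1765, +0.0000, +0.0441]
  T[2,:] = [-0.1111, +1.3333, +0.0000]
moduli |λ_i(T)| = 0.3548, 0.2710, 0.2710.
ρ(T) = max|λ| = 0.3548; 0.3548 < 1: convergent.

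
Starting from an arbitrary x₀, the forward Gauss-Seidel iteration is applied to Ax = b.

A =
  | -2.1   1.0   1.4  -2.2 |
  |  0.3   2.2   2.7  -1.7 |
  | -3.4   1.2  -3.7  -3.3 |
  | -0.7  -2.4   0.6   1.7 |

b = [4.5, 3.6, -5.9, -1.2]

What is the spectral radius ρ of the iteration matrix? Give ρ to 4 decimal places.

1.1840

Split A = D + L + U, D = diag(-2.1, 2.2, -3.7, 1.7).
T_GS = -(D+L)⁻¹U: row 0 first, T[0,3] = -(-2.2)/(-2.1) = -1.0476; later rows by forward substitution.
  T[0,:] = [+0.0000, +0.4762, +0.6667, -1.0476]
  T[1,:] = [+0.0000, -0.0649, -1.3182, +0.9156]
  T[2,:] = [+0.0000, -0.4586, -1.0401, +0.3677]
  T[3,:] = [+0.0000, +0.2663, -1.2193, +0.7314]
|λ(T)| sorted: 1.1840, 0.9929, 0.1826, 0.0000.
spectral radius ρ = 1.1840; 1.1840 > 1: divergent.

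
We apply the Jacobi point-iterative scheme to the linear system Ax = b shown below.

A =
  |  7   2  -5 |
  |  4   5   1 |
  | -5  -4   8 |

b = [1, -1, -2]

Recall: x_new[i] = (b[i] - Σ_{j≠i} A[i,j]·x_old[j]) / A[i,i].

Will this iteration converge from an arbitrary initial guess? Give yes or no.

Diagonal D = diag(7, 5, 8); L, U strict lower/upper.
Jacobi: T = -D⁻¹(L+U), T[0,1] = -(2)/(7) = -0.2857; T[0,0] = 0.
  T[0,:] = [+0.0000  -0.2857  +0.7143]
  T[1,:] = [-0.8000  +0.0000  -0.2000]
  T[2,:] = [+0.6250  +0.5000  +0.0000]
|λ(T)| sorted: 0.9202, 0.5212, 0.5212.
spectral radius ρ = 0.9202; 0.9202 < 1 ⇒ converges.

yes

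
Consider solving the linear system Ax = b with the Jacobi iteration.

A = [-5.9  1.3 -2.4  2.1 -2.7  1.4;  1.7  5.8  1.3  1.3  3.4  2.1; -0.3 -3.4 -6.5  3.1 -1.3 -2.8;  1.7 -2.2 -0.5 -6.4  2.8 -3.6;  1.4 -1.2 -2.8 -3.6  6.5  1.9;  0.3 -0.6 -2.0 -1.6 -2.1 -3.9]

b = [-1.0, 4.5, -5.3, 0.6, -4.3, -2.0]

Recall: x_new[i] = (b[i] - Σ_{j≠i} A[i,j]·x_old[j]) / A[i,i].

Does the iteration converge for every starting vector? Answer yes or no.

no

Write A = D+L+U with D = diag(-5.9, 5.8, -6.5, -6.4, 6.5, -3.9).
T_J = -D⁻¹(L+U): T[5,3] = -(-1.6)/(-3.9) = -0.4103; T[5,5] = 0.
  T[0,:] = [+0.0000 +0.2203 -0.4068 +0.3559 -0.4576 +0.2373]
  T[1,:] = [-0.2931 +0.0000 -0.2241 -0.2241 -0.5862 -0.3621]
  T[2,:] = [-0.0462 -0.5231 +0.0000 +0.4769 -0.2000 -0.4308]
  T[3,:] = [+0.2656 -0.3438 -0.0781 +0.0000 +0.4375 -0.5625]
  T[4,:] = [-0.2154 +0.1846 +0.4308 +0.5538 +0.0000 -0.2923]
  T[5,:] = [+0.0769 -0.1538 -0.5128 -0.4103 -0.5385 +0.0000]
eigenvalue magnitudes: 1.1500, 0.8830, 0.8830, 0.3955, 0.3955, 0.1446.
spectral radius ρ = 1.1500; 1.1500 > 1 ⇒ diverges.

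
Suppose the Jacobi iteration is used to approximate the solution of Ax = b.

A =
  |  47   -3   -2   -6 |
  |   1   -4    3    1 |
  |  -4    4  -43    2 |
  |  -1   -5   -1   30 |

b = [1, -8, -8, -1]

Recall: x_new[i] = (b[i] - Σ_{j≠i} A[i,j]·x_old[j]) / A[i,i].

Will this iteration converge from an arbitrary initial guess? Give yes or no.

yes

Diagonal D = diag(47, -4, -43, 30); L, U strict lower/upper.
Jacobi: T = -D⁻¹(L+U), T[0,3] = -(-6)/(47) = +0.1277; T[0,0] = 0.
  T[0,:] = [+0.0000, +0.0638, +0.0426, +0.1277]
  T[1,:] = [+0.2500, +0.0000, +0.7500, +0.2500]
  T[2,:] = [-0.0930, +0.0930, +0.0000, +0.0465]
  T[3,:] = [+0.0333, +0.1667, +0.0333, +0.0000]
|roots of det(T-λI)|: 0.3772, 0.2862, 0.1682, 0.0772.
ρ = 0.3772; 0.3772 < 1: convergent.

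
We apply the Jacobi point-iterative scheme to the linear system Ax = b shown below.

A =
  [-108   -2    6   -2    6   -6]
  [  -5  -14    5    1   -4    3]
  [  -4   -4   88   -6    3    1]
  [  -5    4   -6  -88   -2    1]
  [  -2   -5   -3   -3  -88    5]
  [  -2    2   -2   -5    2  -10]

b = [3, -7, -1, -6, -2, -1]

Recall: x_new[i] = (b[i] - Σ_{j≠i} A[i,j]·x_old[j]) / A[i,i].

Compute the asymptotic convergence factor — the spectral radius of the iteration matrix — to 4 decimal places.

0.3262

A = D + L + U where D = diag(-108, -14, 88, -88, -88, -10).
T_J = -D⁻¹(L+U): T[4,0] = -(-2)/(-88) = -0.0227; T[4,4] = 0.
  T[0,:] = [+0.0000  -0.0185  +0.0556  -0.0185  +0.0556  -0.0556]
  T[1,:] = [-0.3571  +0.0000  +0.3571  +0.0714  -0.2857  +0.2143]
  T[2,:] = [+0.0455  +0.0455  +0.0000  +0.0682  -0.0341  -0.0114]
  T[3,:] = [-0.0568  +0.0455  -0.0682  +0.0000  -0.0227  +0.0114]
  T[4,:] = [-0.0227  -0.0568  -0.0341  -0.0341  +0.0000  +0.0568]
  T[5,:] = [-0.2000  +0.2000  -0.2000  -0.5000  +0.2000  +0.0000]
|λ(T)| sorted: 0.3262, 0.2463, 0.1355, 0.1279, 0.0760, 0.0114.
spectral radius ρ = 0.3262; 0.3262 < 1 ⇒ converges.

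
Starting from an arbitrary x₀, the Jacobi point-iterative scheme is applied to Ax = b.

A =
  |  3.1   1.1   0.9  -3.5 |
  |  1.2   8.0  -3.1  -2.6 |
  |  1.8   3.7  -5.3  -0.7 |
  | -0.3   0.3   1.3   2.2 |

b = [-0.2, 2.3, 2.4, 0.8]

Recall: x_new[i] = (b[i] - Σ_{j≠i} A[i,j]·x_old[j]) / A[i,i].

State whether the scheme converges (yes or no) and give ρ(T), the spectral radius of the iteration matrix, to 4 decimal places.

Write A = D+L+U with D = diag(3.1, 8, -5.3, 2.2).
Jacobi: T = -D⁻¹(L+U), T[2,1] = -(3.7)/(-5.3) = +0.6981; T[2,2] = 0.
  T[0,:] = [+0.0000, -0.3548, -0.2903, +1.1290]
  T[1,:] = [-0.1500, +0.0000, +0.3875, +0.3250]
  T[2,:] = [+0.3396, +0.6981, +0.0000, -0.1321]
  T[3,:] = [+0.1364, -0.1364, -0.5909, +0.0000]
|roots of det(T-λI)|: 0.9090, 0.6087, 0.6087, 0.0500.
ρ = 0.9090; 0.9090 < 1 ⇒ converges.

yes, ρ = 0.9090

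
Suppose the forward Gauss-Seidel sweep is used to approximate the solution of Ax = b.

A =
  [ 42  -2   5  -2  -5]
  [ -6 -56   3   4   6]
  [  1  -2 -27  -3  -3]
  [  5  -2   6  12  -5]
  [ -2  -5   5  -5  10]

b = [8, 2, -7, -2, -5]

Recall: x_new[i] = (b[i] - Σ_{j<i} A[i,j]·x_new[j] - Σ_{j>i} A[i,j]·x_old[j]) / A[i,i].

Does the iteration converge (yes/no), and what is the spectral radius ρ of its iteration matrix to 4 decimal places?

Let D = diag(42, -56, -27, 12, 10); L, U the strict triangles.
Gauss-Seidel: T = -(D+L)⁻¹U, row 0 first, T[0,2] = -(5)/(42) = -0.1190; later rows by forward substitution.
  T[0,:] = [+0.0000  +0.0476  -0.1190  +0.0476  +0.1190]
  T[1,:] = [+0.0000  -0.0051  +0.0663  +0.0663  +0.0944]
  T[2,:] = [+0.0000  +0.0021  -0.0093  -0.1143  -0.1137]
  T[3,:] = [+0.0000  -0.0218  +0.0653  +0.0483  +0.4396]
  T[4,:] = [+0.0000  -0.0050  +0.0467  +0.1240  +0.3477]
eigenvalue magnitudes: 0.4475, 0.0501, 0.0501, 0.0211, 0.0000.
ρ = 0.4475; 0.4475 < 1 ⇒ converges.

yes, ρ = 0.4475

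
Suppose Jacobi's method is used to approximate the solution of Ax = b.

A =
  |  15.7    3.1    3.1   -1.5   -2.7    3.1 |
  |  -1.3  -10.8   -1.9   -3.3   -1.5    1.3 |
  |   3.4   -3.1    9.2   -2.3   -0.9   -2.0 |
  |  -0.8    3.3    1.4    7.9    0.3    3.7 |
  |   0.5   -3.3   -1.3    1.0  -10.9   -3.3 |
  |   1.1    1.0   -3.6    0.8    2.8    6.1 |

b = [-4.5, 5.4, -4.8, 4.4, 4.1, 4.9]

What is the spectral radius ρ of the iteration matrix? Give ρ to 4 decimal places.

Split A = D + L + U, D = diag(15.7, -10.8, 9.2, 7.9, -10.9, 6.1).
Jacobi T = -D⁻¹(L+U): T[1,0] = -(-1.3)/(-10.8) = -0.1204; T[1,1] = 0.
  T[0,:] = [+0.0000 -0.1975 -0.1975 +0.0955 +0.1720 -0.1975]
  T[1,:] = [-0.1204 +0.0000 -0.1759 -0.3056 -0.1389 +0.1204]
  T[2,:] = [-0.3696 +0.3370 +0.0000 +0.2500 +0.0978 +0.2174]
  T[3,:] = [+0.1013 -0.4177 -0.1772 +0.0000 -0.0380 -0.4684]
  T[4,:] = [+0.0459 -0.3028 -0.1193 +0.0917 +0.0000 -0.3028]
  T[5,:] = [-0.1803 -0.1639 +0.5902 -0.1311 -0.4590 +0.0000]
eigenvalue magnitudes: 0.8370, 0.5772, 0.2886, 0.2318, 0.2318, 0.0550.
spectral radius ρ = 0.8370; 0.8370 < 1 ⇒ converges.

0.8370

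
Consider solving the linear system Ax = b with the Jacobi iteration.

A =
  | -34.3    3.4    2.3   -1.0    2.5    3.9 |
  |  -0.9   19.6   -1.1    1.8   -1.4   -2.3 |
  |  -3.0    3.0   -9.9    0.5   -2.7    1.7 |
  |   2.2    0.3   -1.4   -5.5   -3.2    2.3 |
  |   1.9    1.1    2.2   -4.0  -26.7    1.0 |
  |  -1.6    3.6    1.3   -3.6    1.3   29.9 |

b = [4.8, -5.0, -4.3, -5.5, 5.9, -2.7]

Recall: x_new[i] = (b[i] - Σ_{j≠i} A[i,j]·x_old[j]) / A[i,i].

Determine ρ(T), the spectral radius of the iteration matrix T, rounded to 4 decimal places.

Write A = D+L+U with D = diag(-34.3, 19.6, -9.9, -5.5, -26.7, 29.9).
Jacobi T = -D⁻¹(L+U): T[3,0] = -(2.2)/(-5.5) = +0.4000; T[3,3] = 0.
  T[0,:] = [+0.0000 +0.0991 +0.0671 -0.0292 +0.0729 +0.1137]
  T[1,:] = [+0.0459 +0.0000 +0.0561 -0.0918 +0.0714 +0.1173]
  T[2,:] = [-0.3030 +0.3030 +0.0000 +0.0505 -0.2727 +0.1717]
  T[3,:] = [+0.4000 +0.0545 -0.2545 +0.0000 -0.5818 +0.4182]
  T[4,:] = [+0.0712 +0.0412 +0.0824 -0.1498 +0.0000 +0.0375]
  T[5,:] = [+0.0535 -0.1204 -0.0435 +0.1204 -0.0435 +0.0000]
|roots of det(T-λI)|: 0.3403, 0.2683, 0.2021, 0.2021, 0.1174, 0.1174.
ρ(T) = max|λ| = 0.3403; 0.3403 < 1, so it converges for any x₀.

0.3403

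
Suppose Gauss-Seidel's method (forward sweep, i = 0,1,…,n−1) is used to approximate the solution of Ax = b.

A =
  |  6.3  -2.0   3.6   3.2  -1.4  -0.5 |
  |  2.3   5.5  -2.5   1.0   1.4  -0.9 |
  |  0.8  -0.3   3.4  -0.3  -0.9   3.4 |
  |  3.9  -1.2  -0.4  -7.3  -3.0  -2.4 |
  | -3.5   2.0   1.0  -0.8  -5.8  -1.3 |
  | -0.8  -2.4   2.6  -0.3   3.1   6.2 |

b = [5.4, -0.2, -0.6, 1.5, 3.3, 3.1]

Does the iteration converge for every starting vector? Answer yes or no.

yes

Let D = diag(6.3, 5.5, 3.4, -7.3, -5.8, 6.2); L, U the strict triangles.
T_GS = -(D+L)⁻¹U: row 0 first, T[0,1] = -(-2)/(6.3) = +0.3175; later rows by forward substitution.
  T[0,:] = [+0.0000, +0.3175, -0.5714, -0.5079, +0.2222, +0.0794]
  T[1,:] = [+0.0000, -0.1328, +0.6935, +0.0306, -0.3475, +0.1304]
  T[2,:] = [+0.0000, -0.0864, +0.1956, +0.2104, +0.1818, -1.0072]
  T[3,:] = [+0.0000, +0.1962, -0.4300, -0.2879, -0.2451, -0.2526]
  T[4,:] = [+0.0000, -0.2793, +0.6770, +0.3931, -0.1888, -0.3659]
  T[5,:] = [+0.0000, +0.1750, -0.2466, -0.3524, -0.0995, +0.6538]
eigenvalue magnitudes: 0.8682, 0.6760, 0.2887, 0.2446, 0.0037, 0.0000.
spectral radius ρ = 0.8682; 0.8682 < 1 ⇒ converges.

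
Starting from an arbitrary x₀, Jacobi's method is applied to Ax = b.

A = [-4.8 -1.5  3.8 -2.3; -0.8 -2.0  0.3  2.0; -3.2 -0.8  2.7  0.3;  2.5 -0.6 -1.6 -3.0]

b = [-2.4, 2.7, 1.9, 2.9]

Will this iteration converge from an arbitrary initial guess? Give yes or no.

Write A = D+L+U with D = diag(-4.8, -2, 2.7, -3).
Jacobi: T = -D⁻¹(L+U), T[0,2] = -(3.8)/(-4.8) = +0.7917; T[0,0] = 0.
  T[0,:] = [+0.0000  -0.3125  +0.7917  -0.4792]
  T[1,:] = [-0.4000  +0.0000  +0.1500  +1.0000]
  T[2,:] = [+1.1852  +0.2963  +0.0000  -0.1111]
  T[3,:] = [+0.8333  -0.2000  -0.5333  +0.0000]
|λ(T)| sorted: 1.1514, 0.9183, 0.7375, 0.7375.
spectral radius ρ = 1.1514; 1.1514 > 1, so it fails to converge.

no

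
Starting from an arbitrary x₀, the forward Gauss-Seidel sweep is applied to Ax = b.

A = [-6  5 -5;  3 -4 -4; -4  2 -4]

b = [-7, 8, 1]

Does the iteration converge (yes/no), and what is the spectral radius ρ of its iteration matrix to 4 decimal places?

no, ρ = 1.2912

Diagonal D = diag(-6, -4, -4); L, U strict lower/upper.
Gauss-Seidel: T = -(D+L)⁻¹U, row 0 first, T[0,1] = -(5)/(-6) = +0.8333; later rows by forward substitution.
  T[0,:] = [+0.0000 +0.8333 -0.8333]
  T[1,:] = [+0.0000 +0.6250 -1.6250]
  T[2,:] = [+0.0000 -0.5208 +0.0208]
|eigenvalues of T|: 1.2912, 0.6454, 0.0000.
ρ = 1.2912; 1.2912 > 1 ⇒ diverges.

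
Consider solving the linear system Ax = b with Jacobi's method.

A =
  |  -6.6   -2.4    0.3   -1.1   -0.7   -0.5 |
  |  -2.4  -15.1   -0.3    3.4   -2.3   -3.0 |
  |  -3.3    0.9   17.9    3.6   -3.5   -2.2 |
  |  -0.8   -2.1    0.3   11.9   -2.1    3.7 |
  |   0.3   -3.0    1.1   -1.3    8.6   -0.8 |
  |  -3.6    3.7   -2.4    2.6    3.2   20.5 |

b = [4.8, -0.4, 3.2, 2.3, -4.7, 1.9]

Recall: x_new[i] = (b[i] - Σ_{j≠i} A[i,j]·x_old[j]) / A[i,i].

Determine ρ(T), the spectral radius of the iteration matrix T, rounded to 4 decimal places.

Write A = D+L+U with D = diag(-6.6, -15.1, 17.9, 11.9, 8.6, 20.5).
Jacobi T = -D⁻¹(L+U): T[1,4] = -(-2.3)/(-15.1) = -0.1523; T[1,1] = 0.
  T[0,:] = [+0.0000  -0.3636  +0.0455  -0.1667  -0.1061  -0.0758]
  T[1,:] = [-0.1589  +0.0000  -0.0199  +0.2252  -0.1523  -0.1987]
  T[2,:] = [+0.1844  -0.0503  +0.0000  -0.2011  +0.1955  +0.1229]
  T[3,:] = [+0.0672  +0.1765  -0.0252  +0.0000  +0.1765  -0.3109]
  T[4,:] = [-0.0349  +0.3488  -0.1279  +0.1512  +0.0000  +0.0930]
  T[5,:] = [+0.1756  -0.1805  +0.1171  -0.1268  -0.1561  +0.0000]
eigenvalue magnitudes: 0.5767, 0.3247, 0.3247, 0.1266, 0.1035, 0.1035.
ρ = 0.5767; 0.5767 < 1 ⇒ converges.

0.5767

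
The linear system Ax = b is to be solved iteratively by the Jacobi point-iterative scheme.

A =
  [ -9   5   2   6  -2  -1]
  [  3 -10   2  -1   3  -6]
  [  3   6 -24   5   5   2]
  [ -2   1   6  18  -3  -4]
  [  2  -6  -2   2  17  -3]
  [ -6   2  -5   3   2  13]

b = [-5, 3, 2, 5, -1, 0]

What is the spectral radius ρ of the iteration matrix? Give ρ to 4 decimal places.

Diagonal D = diag(-9, -10, -24, 18, 17, 13); L, U strict lower/upper.
T_J = -D⁻¹(L+U): T[2,5] = -(2)/(-24) = +0.0833; T[2,2] = 0.
  T[0,:] = [+0.0000, +0.5556, +0.2222, +0.6667, -0.2222, -0.1111]
  T[1,:] = [+0.3000, +0.0000, +0.2000, -0.1000, +0.3000, -0.6000]
  T[2,:] = [+0.1250, +0.2500, +0.0000, +0.2083, +0.2083, +0.0833]
  T[3,:] = [+0.1111, -0.0556, -0.3333, +0.0000, +0.1667, +0.2222]
  T[4,:] = [-0.1176, +0.3529, +0.1176, -0.1176, +0.0000, +0.1765]
  T[5,:] = [+0.4615, -0.1538, +0.3846, -0.2308, -0.1538, +0.0000]
|roots of det(T-λI)|: 0.8281, 0.4398, 0.4398, 0.3980, 0.3980, 0.3254.
ρ(T) = max|λ| = 0.8281; 0.8281 < 1 ⇒ converges.

0.8281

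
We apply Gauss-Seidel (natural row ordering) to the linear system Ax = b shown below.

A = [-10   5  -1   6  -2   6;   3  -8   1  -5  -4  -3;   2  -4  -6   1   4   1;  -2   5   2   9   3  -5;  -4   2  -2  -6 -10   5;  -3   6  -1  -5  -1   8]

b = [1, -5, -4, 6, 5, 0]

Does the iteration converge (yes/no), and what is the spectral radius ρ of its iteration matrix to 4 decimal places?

Diagonal D = diag(-10, -8, -6, 9, -10, 8); L, U strict lower/upper.
T_GS = -(D+L)⁻¹U: row 0 first, T[0,4] = -(-2)/(-10) = -0.2000; later rows by forward substitution.
  T[0,:] = [+0.0000  +0.5000  -0.1000  +0.6000  -0.2000  +0.6000]
  T[1,:] = [+0.0000  +0.1875  +0.0875  -0.4000  -0.5750  -0.1500]
  T[2,:] = [+0.0000  +0.0417  -0.0917  +0.6333  +0.9833  +0.4667]
  T[3,:] = [+0.0000  -0.0023  -0.0505  +0.2148  -0.2769  +0.6685]
  T[4,:] = [+0.0000  -0.1694  +0.1061  -0.5756  -0.0656  -0.2644]
  T[5,:] = [+0.0000  +0.0295  -0.1329  +0.6665  +0.2979  +0.7806]
moduli |λ_i(T)| = 1.1400, 0.6877, 0.4254, 0.1334, 0.0146, 0.0000.
spectral radius ρ = 1.1400; 1.1400 > 1: divergent.

no, ρ = 1.1400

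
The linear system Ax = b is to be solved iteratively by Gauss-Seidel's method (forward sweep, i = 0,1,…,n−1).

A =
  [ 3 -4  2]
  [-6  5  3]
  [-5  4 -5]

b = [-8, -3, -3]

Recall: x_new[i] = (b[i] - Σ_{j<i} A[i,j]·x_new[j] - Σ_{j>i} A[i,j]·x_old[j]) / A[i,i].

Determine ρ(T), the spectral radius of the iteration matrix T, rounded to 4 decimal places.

1.6357

Write A = D+L+U with D = diag(3, 5, -5).
GS T = -(D+L)⁻¹U: row 0 first, T[0,2] = -(2)/(3) = -0.6667; later rows by forward substitution.
  T[0,:] = [+0.0000, +1.3333, -0.6667]
  T[1,:] = [+0.0000, +1.6000, -1.4000]
  T[2,:] = [+0.0000, -0.0533, -0.4533]
moduli |λ_i(T)| = 1.6357, 0.4891, 0.0000.
spectral radius ρ = 1.6357; 1.6357 > 1, so it fails to converge.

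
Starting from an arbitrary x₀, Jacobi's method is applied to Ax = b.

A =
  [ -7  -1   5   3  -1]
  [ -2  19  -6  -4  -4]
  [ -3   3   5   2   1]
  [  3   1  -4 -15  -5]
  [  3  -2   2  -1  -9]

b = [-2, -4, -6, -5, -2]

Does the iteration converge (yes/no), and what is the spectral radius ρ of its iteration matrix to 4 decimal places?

Write A = D+L+U with D = diag(-7, 19, 5, -15, -9).
Jacobi T = -D⁻¹(L+U): T[3,1] = -(1)/(-15) = +0.0667; T[3,3] = 0.
  T[0,:] = [+0.0000  -0.1429  +0.7143  +0.4286  -0.1429]
  T[1,:] = [+0.1053  +0.0000  +0.3158  +0.2105  +0.2105]
  T[2,:] = [+0.6000  -0.6000  +0.0000  -0.4000  -0.2000]
  T[3,:] = [+0.2000  +0.0667  -0.2667  +0.0000  -0.3333]
  T[4,:] = [+0.3333  -0.2222  +0.2222  -0.1111  +0.0000]
|eigenvalues of T|: 0.8359, 0.5151, 0.5151, 0.3230, 0.0995.
ρ = 0.8359; 0.8359 < 1: convergent.

yes, ρ = 0.8359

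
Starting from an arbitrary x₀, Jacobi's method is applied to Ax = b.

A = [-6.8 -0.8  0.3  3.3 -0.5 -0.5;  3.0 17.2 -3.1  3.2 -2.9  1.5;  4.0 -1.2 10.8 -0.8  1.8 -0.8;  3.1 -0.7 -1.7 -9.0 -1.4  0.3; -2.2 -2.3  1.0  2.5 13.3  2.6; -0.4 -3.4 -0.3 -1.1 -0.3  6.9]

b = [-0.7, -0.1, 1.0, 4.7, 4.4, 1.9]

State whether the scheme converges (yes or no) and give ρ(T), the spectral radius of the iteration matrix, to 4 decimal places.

yes, ρ = 0.5618

Diagonal D = diag(-6.8, 17.2, 10.8, -9, 13.3, 6.9); L, U strict lower/upper.
Jacobi T = -D⁻¹(L+U): T[0,1] = -(-0.8)/(-6.8) = -0.1176; T[0,0] = 0.
  T[0,:] = [+0.0000  -0.1176  +0.0441  +0.4853  -0.0735  -0.0735]
  T[1,:] = [-0.1744  +0.0000  +0.1802  -0.1860  +0.1686  -0.0872]
  T[2,:] = [-0.3704  +0.1111  +0.0000  +0.0741  -0.1667  +0.0741]
  T[3,:] = [+0.3444  -0.0778  -0.1889  +0.0000  -0.1556  +0.0333]
  T[4,:] = [+0.1654  +0.1729  -0.0752  -0.1880  +0.0000  -0.1955]
  T[5,:] = [+0.0580  +0.4928  +0.0435  +0.1594  +0.0435  +0.0000]
|roots of det(T-λI)|: 0.5618, 0.3270, 0.3270, 0.2548, 0.2548, 0.1118.
ρ = 0.5618; 0.5618 < 1, so it converges for any x₀.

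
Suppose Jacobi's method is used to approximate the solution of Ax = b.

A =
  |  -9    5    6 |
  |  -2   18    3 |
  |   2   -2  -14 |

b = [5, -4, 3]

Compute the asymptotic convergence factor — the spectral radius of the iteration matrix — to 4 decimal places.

Split A = D + L + U, D = diag(-9, 18, -14).
Jacobi T = -D⁻¹(L+U): T[2,1] = -(-2)/(-14) = -0.1429; T[2,2] = 0.
  T[0,:] = [+0.0000 +0.5556 +0.6667]
  T[1,:] = [+0.1111 +0.0000 -0.1667]
  T[2,:] = [+0.1429 -0.1429 +0.0000]
|eigenvalues of T|: 0.4800, 0.3294, 0.1506.
ρ = 0.4800; 0.4800 < 1 ⇒ converges.

0.4800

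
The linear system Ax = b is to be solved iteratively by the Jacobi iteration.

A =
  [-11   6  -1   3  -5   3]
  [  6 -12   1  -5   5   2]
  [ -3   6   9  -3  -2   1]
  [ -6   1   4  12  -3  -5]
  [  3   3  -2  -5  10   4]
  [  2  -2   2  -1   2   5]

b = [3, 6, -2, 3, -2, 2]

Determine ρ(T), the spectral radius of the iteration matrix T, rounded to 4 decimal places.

Write A = D+L+U with D = diag(-11, -12, 9, 12, 10, 5).
Jacobi: T = -D⁻¹(L+U), T[4,0] = -(3)/(10) = -0.3000; T[4,4] = 0.
  T[0,:] = [+0.0000, +0.5455, -0.0909, +0.2727, -0.4545, +0.2727]
  T[1,:] = [+0.5000, +0.0000, +0.0833, -0.4167, +0.4167, +0.1667]
  T[2,:] = [+0.3333, -0.6667, +0.0000, +0.3333, +0.2222, -0.1111]
  T[3,:] = [+0.5000, -0.0833, -0.3333, +0.0000, +0.2500, +0.4167]
  T[4,:] = [-0.3000, -0.3000, +0.2000, +0.5000, +0.0000, -0.4000]
  T[5,:] = [-0.4000, +0.4000, -0.4000, +0.2000, -0.4000, +0.0000]
|roots of det(T-λI)|: 1.1759, 0.6695, 0.6695, 0.3746, 0.1887, 0.1839.
ρ = 1.1759; 1.1759 > 1 ⇒ diverges.

1.1759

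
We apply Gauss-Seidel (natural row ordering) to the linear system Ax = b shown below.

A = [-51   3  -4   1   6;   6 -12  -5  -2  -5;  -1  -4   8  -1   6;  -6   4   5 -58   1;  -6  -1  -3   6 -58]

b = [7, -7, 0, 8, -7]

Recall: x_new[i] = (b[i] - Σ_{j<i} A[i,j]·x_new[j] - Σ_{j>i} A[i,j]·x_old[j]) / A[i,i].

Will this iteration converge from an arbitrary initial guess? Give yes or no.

yes

Write A = D+L+U with D = diag(-51, -12, 8, -58, -58).
T_GS = -(D+L)⁻¹U: row 0 first, T[0,2] = -(-4)/(-51) = -0.0784; later rows by forward substitution.
  T[0,:] = [+0.0000 +0.0588 -0.0784 +0.0196 +0.1176]
  T[1,:] = [+0.0000 +0.0294 -0.4559 -0.1569 -0.3578]
  T[2,:] = [+0.0000 +0.0221 -0.2377 +0.0490 -0.9142]
  T[3,:] = [+0.0000 -0.0022 -0.0438 -0.0086 -0.0984]
  T[4,:] = [+0.0000 -0.0080 +0.0237 -0.0028 +0.0311]
|roots of det(T-λI)|: 0.1558, 0.1179, 0.1179, 0.0025, 0.0000.
spectral radius ρ = 0.1558; 0.1558 < 1 ⇒ converges.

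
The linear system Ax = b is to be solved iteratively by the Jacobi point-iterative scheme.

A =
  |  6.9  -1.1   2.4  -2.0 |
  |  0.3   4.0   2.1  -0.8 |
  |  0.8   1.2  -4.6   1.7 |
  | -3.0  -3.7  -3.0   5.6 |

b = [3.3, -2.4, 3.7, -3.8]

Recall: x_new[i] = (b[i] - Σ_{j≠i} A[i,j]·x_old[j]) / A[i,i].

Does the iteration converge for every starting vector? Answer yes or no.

yes

A = D + L + U where D = diag(6.9, 4, -4.6, 5.6).
T_J = -D⁻¹(L+U): T[3,2] = -(-3)/(5.6) = +0.5357; T[3,3] = 0.
  T[0,:] = [+0.0000, +0.1594, -0.3478, +0.2899]
  T[1,:] = [-0.0750, +0.0000, -0.5250, +0.2000]
  T[2,:] = [+0.1739, +0.2609, +0.0000, +0.3696]
  T[3,:] = [+0.5357, +0.6607, +0.5357, +0.0000]
|eigenvalues of T|: 0.6905, 0.4773, 0.4773, 0.0372.
ρ(T) = max|λ| = 0.6905; 0.6905 < 1: convergent.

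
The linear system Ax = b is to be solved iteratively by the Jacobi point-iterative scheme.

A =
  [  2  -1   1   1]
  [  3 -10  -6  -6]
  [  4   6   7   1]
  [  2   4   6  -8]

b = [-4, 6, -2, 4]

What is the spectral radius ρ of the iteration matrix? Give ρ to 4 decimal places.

A = D + L + U where D = diag(2, -10, 7, -8).
Jacobi: T = -D⁻¹(L+U), T[0,2] = -(1)/(2) = -0.5000; T[0,0] = 0.
  T[0,:] = [+0.0000, +0.5000, -0.5000, -0.5000]
  T[1,:] = [+0.3000, +0.0000, -0.6000, -0.6000]
  T[2,:] = [-0.5714, -0.8571, +0.0000, -0.1429]
  T[3,:] = [+0.2500, +0.5000, +0.7500, +0.0000]
eigenvalue magnitudes: 1.1496, 0.7841, 0.7841, 0.3714.
ρ(T) = max|λ| = 1.1496; 1.1496 > 1, so it fails to converge.

1.1496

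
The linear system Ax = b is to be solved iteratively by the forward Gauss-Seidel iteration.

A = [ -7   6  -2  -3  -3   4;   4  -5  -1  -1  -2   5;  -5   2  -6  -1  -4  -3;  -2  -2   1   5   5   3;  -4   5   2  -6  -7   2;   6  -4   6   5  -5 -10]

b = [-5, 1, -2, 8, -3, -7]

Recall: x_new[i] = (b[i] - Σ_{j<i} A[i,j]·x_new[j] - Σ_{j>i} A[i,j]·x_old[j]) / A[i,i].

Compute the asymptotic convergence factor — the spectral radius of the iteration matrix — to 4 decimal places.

1.4372

Diagonal D = diag(-7, -5, -6, 5, -7, -10); L, U strict lower/upper.
Gauss-Seidel: T = -(D+L)⁻¹U, row 0 first, T[0,4] = -(-3)/(-7) = -0.4286; later rows by forward substitution.
  T[0,:] = [+0.0000 +0.8571 -0.2857 -0.4286 -0.4286 +0.5714]
  T[1,:] = [+0.0000 +0.6857 -0.4286 -0.5429 -0.7429 +1.4571]
  T[2,:] = [+0.0000 -0.4857 +0.0952 +0.0095 -0.5571 -0.4905]
  T[3,:] = [+0.0000 +0.7143 -0.3048 -0.3905 -1.3571 +0.3095]
  T[4,:] = [+0.0000 -0.7510 +0.1456 +0.1946 +0.7184 +0.5946]
  T[5,:] = [+0.0000 +0.6812 -0.1680 -0.3268 -1.3320 -0.6768]
moduli |λ_i(T)| = 1.4372, 0.7905, 0.7905, 0.1303, 0.0418, 0.0000.
ρ(T) = max|λ| = 1.4372; 1.4372 > 1: divergent.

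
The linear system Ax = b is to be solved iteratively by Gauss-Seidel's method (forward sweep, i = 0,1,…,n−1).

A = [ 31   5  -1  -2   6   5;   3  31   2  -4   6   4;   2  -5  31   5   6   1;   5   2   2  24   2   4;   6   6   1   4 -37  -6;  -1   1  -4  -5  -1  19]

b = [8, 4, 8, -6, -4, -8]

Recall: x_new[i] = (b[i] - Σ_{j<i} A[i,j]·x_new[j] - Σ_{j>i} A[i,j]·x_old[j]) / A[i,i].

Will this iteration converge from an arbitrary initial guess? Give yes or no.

A = D + L + U where D = diag(31, 31, 31, 24, -37, 19).
Gauss-Seidel: T = -(D+L)⁻¹U, row 0 first, T[0,3] = -(-2)/(31) = +0.0645; later rows by forward substitution.
  T[0,:] = [+0.0000, -0.1613, +0.0323, +0.0645, -0.1935, -0.1613]
  T[1,:] = [+0.0000, +0.0156, -0.0676, +0.1228, -0.1748, -0.1134]
  T[2,:] = [+0.0000, +0.0129, -0.0130, -0.1456, -0.2093, -0.0401]
  T[3,:] = [+0.0000, +0.0312, -0.0000, -0.0115, -0.0110, -0.1203]
  T[4,:] = [+0.0000, -0.0199, -0.0061, +0.0252, -0.0666, -0.2208]
  T[5,:] = [+0.0000, +0.0006, +0.0022, -0.0354, -0.0514, -0.0542]
|λ(T)| sorted: 0.1858, 0.1025, 0.0781, 0.0483, 0.0166, 0.0000.
ρ(T) = max|λ| = 0.1858; 0.1858 < 1, so it converges for any x₀.

yes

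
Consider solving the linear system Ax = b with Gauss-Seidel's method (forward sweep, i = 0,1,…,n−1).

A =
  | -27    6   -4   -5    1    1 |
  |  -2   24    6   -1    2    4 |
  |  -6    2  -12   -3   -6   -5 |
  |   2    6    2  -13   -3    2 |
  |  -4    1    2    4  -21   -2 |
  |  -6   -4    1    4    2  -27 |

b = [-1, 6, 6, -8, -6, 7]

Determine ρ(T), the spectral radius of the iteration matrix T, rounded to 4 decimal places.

0.2768

Write A = D+L+U with D = diag(-27, 24, -12, -13, -21, -27).
Gauss-Seidel: T = -(D+L)⁻¹U, row 0 first, T[0,5] = -(1)/(-27) = +0.0370; later rows by forward substitution.
  T[0,:] = [+0.0000, +0.2222, -0.1481, -0.1852, +0.0370, +0.0370]
  T[1,:] = [+0.0000, +0.0185, -0.2623, +0.0262, -0.0802, -0.1636]
  T[2,:] = [+0.0000, -0.1080, +0.0303, -0.1530, -0.5319, -0.4624]
  T[3,:] = [+0.0000, +0.0261, -0.1392, -0.0399, -0.3439, +0.0129]
  T[4,:] = [+0.0000, -0.0468, -0.0079, +0.0143, -0.1270, -0.1517]
  T[5,:] = [+0.0000, -0.0557, +0.0517, +0.0267, -0.0764, -0.0104]
|roots of det(T-λI)|: 0.2768, 0.1662, 0.1662, 0.0942, 0.0942, 0.0000.
spectral radius ρ = 0.2768; 0.2768 < 1, so it converges for any x₀.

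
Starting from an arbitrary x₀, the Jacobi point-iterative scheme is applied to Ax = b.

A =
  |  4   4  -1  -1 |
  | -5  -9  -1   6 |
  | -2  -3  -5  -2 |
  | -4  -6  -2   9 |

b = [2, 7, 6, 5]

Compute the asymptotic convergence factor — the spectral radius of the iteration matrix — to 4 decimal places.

A = D + L + U where D = diag(4, -9, -5, 9).
Jacobi T = -D⁻¹(L+U): T[3,1] = -(-6)/(9) = +0.6667; T[3,3] = 0.
  T[0,:] = [+0.0000, -1.0000, +0.2500, +0.2500]
  T[1,:] = [-0.5556, +0.0000, -0.1111, +0.6667]
  T[2,:] = [-0.4000, -0.6000, +0.0000, -0.4000]
  T[3,:] = [+0.4444, +0.6667, +0.2222, +0.0000]
eigenvalue magnitudes: 1.2158, 0.7856, 0.3889, 0.3889.
spectral radius ρ = 1.2158; 1.2158 > 1: divergent.

1.2158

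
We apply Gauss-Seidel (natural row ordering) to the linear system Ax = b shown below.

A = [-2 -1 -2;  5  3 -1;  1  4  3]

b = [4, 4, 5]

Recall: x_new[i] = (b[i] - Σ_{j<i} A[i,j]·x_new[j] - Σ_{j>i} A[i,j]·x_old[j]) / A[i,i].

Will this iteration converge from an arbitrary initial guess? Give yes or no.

Split A = D + L + U, D = diag(-2, 3, 3).
GS T = -(D+L)⁻¹U: row 0 first, T[0,2] = -(-2)/(-2) = -1.0000; later rows by forward substitution.
  T[0,:] = [+0.0000, -0.5000, -1.0000]
  T[1,:] = [+0.0000, +0.8333, +2.0000]
  T[2,:] = [+0.0000, -0.9444, -2.3333]
moduli |λ_i(T)| = 1.5362, 0.0362, 0.0000.
spectral radius ρ = 1.5362; 1.5362 > 1 ⇒ diverges.

no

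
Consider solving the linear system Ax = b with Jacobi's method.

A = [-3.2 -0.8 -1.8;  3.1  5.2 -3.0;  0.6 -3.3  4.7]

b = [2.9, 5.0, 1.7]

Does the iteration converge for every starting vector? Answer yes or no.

A = D + L + U where D = diag(-3.2, 5.2, 4.7).
T_J = -D⁻¹(L+U): T[1,0] = -(3.1)/(5.2) = -0.5962; T[1,1] = 0.
  T[0,:] = [+0.0000  -0.2500  -0.5625]
  T[1,:] = [-0.5962  +0.0000  +0.5769]
  T[2,:] = [-0.1277  +0.7021  +0.0000]
|eigenvalues of T|: 0.9457, 0.5181, 0.5181.
ρ(T) = max|λ| = 0.9457; 0.9457 < 1, so it converges for any x₀.

yes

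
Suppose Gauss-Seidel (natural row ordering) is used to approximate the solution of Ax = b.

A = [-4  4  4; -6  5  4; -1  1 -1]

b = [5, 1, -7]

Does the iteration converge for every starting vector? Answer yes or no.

Diagonal D = diag(-4, 5, -1); L, U strict lower/upper.
GS T = -(D+L)⁻¹U: row 0 first, T[0,1] = -(4)/(-4) = +1.0000; later rows by forward substitution.
  T[0,:] = [+0.0000 +1.0000 +1.0000]
  T[1,:] = [+0.0000 +1.2000 +0.4000]
  T[2,:] = [+0.0000 +0.2000 -0.6000]
moduli |λ_i(T)| = 1.2434, 0.6434, 0.0000.
ρ = 1.2434; 1.2434 > 1: divergent.

no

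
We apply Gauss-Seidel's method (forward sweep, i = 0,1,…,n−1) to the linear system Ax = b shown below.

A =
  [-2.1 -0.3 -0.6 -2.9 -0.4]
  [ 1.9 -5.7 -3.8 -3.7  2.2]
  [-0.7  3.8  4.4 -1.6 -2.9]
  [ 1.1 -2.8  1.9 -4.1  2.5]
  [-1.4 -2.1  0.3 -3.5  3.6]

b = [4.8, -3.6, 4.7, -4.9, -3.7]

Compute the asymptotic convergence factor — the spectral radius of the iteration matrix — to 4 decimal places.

1.5667

Split A = D + L + U, D = diag(-2.1, -5.7, 4.4, -4.1, 3.6).
Gauss-Seidel: T = -(D+L)⁻¹U, row 0 first, T[0,3] = -(-2.9)/(-2.1) = -1.3810; later rows by forward substitution.
  T[0,:] = [+0.0000 -0.1429 -0.2857 -1.3810 -0.1905]
  T[1,:] = [+0.0000 -0.0476 -0.7619 -1.1094 +0.3225]
  T[2,:] = [+0.0000 +0.0184 +0.6126 +1.1021 +0.3503]
  T[3,:] = [+0.0000 +0.0027 +0.7275 +0.8979 +0.5008]
  T[4,:] = [+0.0000 -0.0822 +0.1007 -0.4031 +0.5717]
|roots of det(T-λI)|: 1.5667, 0.4655, 0.1072, 0.1050, 0.0000.
ρ = 1.5667; 1.5667 > 1, so it fails to converge.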